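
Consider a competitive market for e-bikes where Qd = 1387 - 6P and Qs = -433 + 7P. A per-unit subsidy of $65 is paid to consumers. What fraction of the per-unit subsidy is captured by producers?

Producer share = 6/13

Pre-subsidy: 1387 - 6P = -433 + 7P gives P* = 140, Q* = 547.
With the rebate, buyers effectively pay Pb = Ps − 65, where Ps is the price sellers receive.
Demand in terms of Ps becomes Qd = 1387 − 6(Ps − 65) = 1777 - 6Ps. Setting this equal to supply: 1777 - 6Ps = -433 + 7Ps, so Ps = 170.
Buyers pay Pb = 170 − 65 = 105; Q' = -433 + 7·170 = 757.
Buyers' price falls by P* − Pb = 140 − 105 = 35; sellers' price rises by Ps − P* = 170 − 140 = 30.
So producers capture 30/65 = 6/13 of each unit of subsidy.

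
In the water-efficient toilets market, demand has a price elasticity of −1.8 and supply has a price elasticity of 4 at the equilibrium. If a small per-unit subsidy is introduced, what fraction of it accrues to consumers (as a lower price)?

Consumer share = 20/29

For a small subsidy around the equilibrium, the benefit split depends on the relative slopes, which at a point are proportional to the elasticities.
Buyer share = εs/(εs + |εd|) = 4/(4 + 1.8) = 20/29; seller share = |εd|/(εs + |εd|) = 9/29.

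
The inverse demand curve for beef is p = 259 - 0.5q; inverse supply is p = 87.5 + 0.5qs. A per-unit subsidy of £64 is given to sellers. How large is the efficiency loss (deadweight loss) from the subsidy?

Pre-subsidy: 259 - 0.5q = 87.5 + 0.5q gives q* = 171.5 and p* = 173.25.
With the subsidy, sellers receive ps = pb + 64 for each unit, where pb is the price buyers pay.
On the curves, pb = 259 - 0.5q and ps = 87.5 + 0.5q; the wedge ps − pb = 64 gives 87.5 + 0.5q − (259 - 0.5q) = 64, so q' = 235.5.
Then pb = 259 − 0.5·235.5 = 141.25 and ps = 87.5 + 0.5·235.5 = 205.25.
The subsidy expands output by 235.5 − 171.5 = 64 past the efficient level; on those units the gap between marginal cost and willingness to pay runs from 0 up to 64.
DWL = ½ × 64 × 64 = 2048.

Deadweight loss = £2048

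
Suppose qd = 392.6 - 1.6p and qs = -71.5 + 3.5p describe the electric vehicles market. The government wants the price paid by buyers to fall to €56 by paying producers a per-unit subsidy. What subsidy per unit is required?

Required subsidy s = €51 per unit

At a buyer price of 56, quantity demanded is 392.6 − 1.6·56 = 303.
Sellers supply 303 only when they receive ps with -71.5 + 3.5·ps = 303, i.e. ps = 107.
s = ps − pb = 107 − 56 = 51.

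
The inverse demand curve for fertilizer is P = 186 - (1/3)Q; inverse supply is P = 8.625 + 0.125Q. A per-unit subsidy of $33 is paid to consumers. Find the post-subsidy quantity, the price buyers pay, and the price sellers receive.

Q' = 459; buyers pay $33; sellers receive $66

Pre-subsidy: 186 - (1/3)Q = 8.625 + 0.125Q gives Q* = 387 and P* = 57.
With the rebate, buyers effectively pay Pb = Ps − 33, where Ps is the price sellers receive.
On the curves, Pb = 186 - (1/3)Q and Ps = 8.625 + 0.125Q; the wedge Ps − Pb = 33 gives 8.625 + 0.125Q − (186 - (1/3)Q) = 33, so Q' = 459.
Then Pb = 186 − (1/3)·459 = 33 and Ps = 8.625 + 0.125·459 = 66.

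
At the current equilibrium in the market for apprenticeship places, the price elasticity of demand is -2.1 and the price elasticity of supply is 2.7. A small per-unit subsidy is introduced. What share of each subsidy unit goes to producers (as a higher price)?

For a small subsidy around the equilibrium, the benefit split depends on the relative slopes, which at a point are proportional to the elasticities.
Buyer share = εs/(εs + |εd|) = 2.7/(2.7 + 2.1) = 0.5625; seller share = |εd|/(εs + |εd|) = 0.4375.
So producers capture 0.4375 of the subsidy.

Producer share = 0.4375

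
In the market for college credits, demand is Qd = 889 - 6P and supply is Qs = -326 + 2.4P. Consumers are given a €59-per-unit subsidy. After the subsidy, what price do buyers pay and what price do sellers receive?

Buyers pay 1789/14; sellers receive 2615/14

Pre-subsidy: 889 - 6P = -326 + 2.4P gives P* = 2025/14, Q* = 148/7.
With the rebate, buyers effectively pay Pb = Ps − 59, where Ps is the price sellers receive.
Demand in terms of Ps becomes Qd = 889 − 6(Ps − 59) = 1243 - 6Ps. Setting this equal to supply: 1243 - 6Ps = -326 + 2.4Ps, so Ps = 2615/14.
Buyers pay Pb = 2615/14 − 59 = 1789/14; Q' = -326 + 2.4·(2615/14) = 856/7.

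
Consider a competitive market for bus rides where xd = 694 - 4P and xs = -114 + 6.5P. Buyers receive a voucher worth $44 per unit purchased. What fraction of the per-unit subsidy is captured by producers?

Producer share = 8/21

Pre-subsidy: 694 - 4P = -114 + 6.5P gives P* = 1616/21, x* = 8110/21.
With the rebate, buyers effectively pay Pb = Ps − 44, where Ps is the price sellers receive.
Demand in terms of Ps becomes xd = 694 − 4(Ps − 44) = 870 - 4Ps. Setting this equal to supply: 870 - 4Ps = -114 + 6.5Ps, so Ps = 656/7.
Buyers pay Pb = 656/7 − 44 = 348/7; x' = -114 + 6.5·(656/7) = 3466/7.
Buyers' price falls by P* − Pb = 1616/21 − 348/7 = 572/21; sellers' price rises by Ps − P* = 656/7 − 1616/21 = 352/21.
So producers capture (352/21)/44 = 8/21 of each unit of subsidy.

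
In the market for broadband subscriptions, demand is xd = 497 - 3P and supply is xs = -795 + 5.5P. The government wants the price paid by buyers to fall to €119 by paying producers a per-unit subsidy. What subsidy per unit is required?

At a buyer price of 119, quantity demanded is 497 − 3·119 = 140.
Sellers supply 140 only when they receive Ps with -795 + 5.5·Ps = 140, i.e. Ps = 170.
s = Ps − Pb = 170 − 119 = 51.

Required subsidy s = €51 per unit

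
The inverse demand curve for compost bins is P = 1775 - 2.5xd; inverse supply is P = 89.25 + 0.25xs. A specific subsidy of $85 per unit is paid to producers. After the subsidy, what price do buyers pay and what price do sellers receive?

Buyers pay 3635/22; sellers receive 5505/22

Pre-subsidy: 1775 - 2.5x = 89.25 + 0.25x gives x* = 613 and P* = 242.5.
With the subsidy, sellers receive Ps = Pb + 85 for each unit, where Pb is the price buyers pay.
On the curves, Pb = 1775 - 2.5x and Ps = 89.25 + 0.25x; the wedge Ps − Pb = 85 gives 89.25 + 0.25x − (1775 - 2.5x) = 85, so x' = 7083/11.
Then Pb = 1775 − 2.5·(7083/11) = 3635/22 and Ps = 89.25 + 0.25·(7083/11) = 5505/22.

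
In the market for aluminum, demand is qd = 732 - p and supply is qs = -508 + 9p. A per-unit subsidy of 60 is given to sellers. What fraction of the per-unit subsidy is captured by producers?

Pre-subsidy: 732 - p = -508 + 9p gives p* = 124, q* = 608.
With the subsidy, sellers receive ps = pb + 60 for each unit, where pb is the price buyers pay.
Supply in terms of pb becomes qs = -508 + 9(pb + 60) = 32 + 9pb. Setting this equal to demand: 732 - pb = 32 + 9pb, so pb = 70.
Sellers receive ps = 70 + 60 = 130; q' = 732 − 1·70 = 662.
Buyers' price falls by p* − pb = 124 − 70 = 54; sellers' price rises by ps − p* = 130 − 124 = 6.
So producers capture 6/60 = 0.1 of each unit of subsidy.

Producer share = 0.1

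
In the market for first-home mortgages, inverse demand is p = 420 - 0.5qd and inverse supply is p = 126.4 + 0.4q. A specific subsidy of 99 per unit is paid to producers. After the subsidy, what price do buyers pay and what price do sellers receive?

Buyers pay 1817/9; sellers receive 2708/9

Pre-subsidy: 420 - 0.5q = 126.4 + 0.4q gives q* = 2936/9 and p* = 2312/9.
With the subsidy, sellers receive ps = pb + 99 for each unit, where pb is the price buyers pay.
On the curves, pb = 420 - 0.5q and ps = 126.4 + 0.4q; the wedge ps − pb = 99 gives 126.4 + 0.4q − (420 - 0.5q) = 99, so q' = 3926/9.
Then pb = 420 − 0.5·(3926/9) = 1817/9 and ps = 126.4 + 0.4·(3926/9) = 2708/9.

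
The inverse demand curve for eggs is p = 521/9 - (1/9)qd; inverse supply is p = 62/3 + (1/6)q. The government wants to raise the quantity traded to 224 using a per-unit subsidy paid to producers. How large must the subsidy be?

At q = 224, from the demand curve buyers pay pb = 521/9 − (1/9)·224 = 33; from the supply curve sellers need ps = 62/3 + (1/6)·224 = 58.
The subsidy must fill the gap: s = ps − pb = 58 − 33 = 25.

Required subsidy s = 25 per unit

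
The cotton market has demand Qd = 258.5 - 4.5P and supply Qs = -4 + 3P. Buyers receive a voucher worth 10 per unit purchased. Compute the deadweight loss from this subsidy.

Deadweight loss = 90

Pre-subsidy: 258.5 - 4.5P = -4 + 3P gives P* = 35, Q* = 101.
With the rebate, buyers effectively pay Pb = Ps − 10, where Ps is the price sellers receive.
Demand in terms of Ps becomes Qd = 258.5 − 4.5(Ps − 10) = 303.5 - 4.5Ps. Setting this equal to supply: 303.5 - 4.5Ps = -4 + 3Ps, so Ps = 41.
Buyers pay Pb = 41 − 10 = 31; Q' = -4 + 3·41 = 119.
The subsidy expands output by 119 − 101 = 18 past the efficient level; on those units the gap between marginal cost and willingness to pay runs from 0 up to 10.
DWL = ½ × 10 × 18 = 90.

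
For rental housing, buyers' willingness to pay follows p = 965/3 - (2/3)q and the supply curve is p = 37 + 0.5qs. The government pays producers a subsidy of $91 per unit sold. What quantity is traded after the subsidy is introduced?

q' = 322

Pre-subsidy: 965/3 - (2/3)q = 37 + 0.5q gives q* = 244 and p* = 159.
With the subsidy, sellers receive ps = pb + 91 for each unit, where pb is the price buyers pay.
On the curves, pb = 965/3 - (2/3)q and ps = 37 + 0.5q; the wedge ps − pb = 91 gives 37 + 0.5q − (965/3 - (2/3)q) = 91, so q' = 322.
Then pb = 965/3 − (2/3)·322 = 107 and ps = 37 + 0.5·322 = 198.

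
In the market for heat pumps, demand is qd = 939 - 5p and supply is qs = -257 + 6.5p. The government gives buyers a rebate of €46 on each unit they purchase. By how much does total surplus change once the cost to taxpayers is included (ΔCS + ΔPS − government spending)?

Pre-subsidy: 939 - 5p = -257 + 6.5p gives p* = 104, q* = 419.
With the rebate, buyers effectively pay pb = ps − 46, where ps is the price sellers receive.
Demand in terms of ps becomes qd = 939 − 5(ps − 46) = 1169 - 5ps. Setting this equal to supply: 1169 - 5ps = -257 + 6.5ps, so ps = 124.
Buyers pay pb = 124 − 46 = 78; q' = -257 + 6.5·124 = 549.
ΔCS = ½(419 + 549)(104 − 78) = 12584; ΔPS = ½(419 + 549)(124 − 104) = 9680.
Government spending = 46 × 549 = 25254.
Net change = 12584 + 9680 − 25254 = -2990. The loss equals the DWL triangle ½·46·130.

Net change in total surplus = -€2990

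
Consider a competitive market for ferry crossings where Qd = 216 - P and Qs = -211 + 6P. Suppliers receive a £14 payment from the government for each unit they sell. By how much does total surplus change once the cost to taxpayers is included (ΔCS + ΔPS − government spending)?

Net change in total surplus = -£84

Pre-subsidy: 216 - P = -211 + 6P gives P* = 61, Q* = 155.
With the subsidy, sellers receive Ps = Pb + 14 for each unit, where Pb is the price buyers pay.
Supply in terms of Pb becomes Qs = -211 + 6(Pb + 14) = -127 + 6Pb. Setting this equal to demand: 216 - Pb = -127 + 6Pb, so Pb = 49.
Sellers receive Ps = 49 + 14 = 63; Q' = 216 − 1·49 = 167.
ΔCS = ½(155 + 167)(61 − 49) = 1932; ΔPS = ½(155 + 167)(63 − 61) = 322.
Government spending = 14 × 167 = 2338.
Net change = 1932 + 322 − 2338 = -84. The loss equals the DWL triangle ½·14·12.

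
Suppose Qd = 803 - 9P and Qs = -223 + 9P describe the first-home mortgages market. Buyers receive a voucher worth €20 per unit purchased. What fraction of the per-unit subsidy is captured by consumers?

Consumer share = 0.5

Pre-subsidy: 803 - 9P = -223 + 9P gives P* = 57, Q* = 290.
With the rebate, buyers effectively pay Pb = Ps − 20, where Ps is the price sellers receive.
Demand in terms of Ps becomes Qd = 803 − 9(Ps − 20) = 983 - 9Ps. Setting this equal to supply: 983 - 9Ps = -223 + 9Ps, so Ps = 67.
Buyers pay Pb = 67 − 20 = 47; Q' = -223 + 9·67 = 380.
Buyers' price falls by P* − Pb = 57 − 47 = 10; sellers' price rises by Ps − P* = 67 − 57 = 10.
So consumers capture 10/20 = 0.5 of each unit of subsidy.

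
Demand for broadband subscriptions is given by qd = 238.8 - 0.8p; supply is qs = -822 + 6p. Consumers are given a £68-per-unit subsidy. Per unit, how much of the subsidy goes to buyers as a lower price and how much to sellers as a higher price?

Pre-subsidy: 238.8 - 0.8p = -822 + 6p gives p* = 156, q* = 114.
With the rebate, buyers effectively pay pb = ps − 68, where ps is the price sellers receive.
Demand in terms of ps becomes qd = 238.8 − 0.8(ps − 68) = 293.2 - 0.8ps. Setting this equal to supply: 293.2 - 0.8ps = -822 + 6ps, so ps = 164.
Buyers pay pb = 164 − 68 = 96; q' = -822 + 6·164 = 162.
Buyers' price falls by p* − pb = 156 − 96 = 60; sellers' price rises by ps − p* = 164 − 156 = 8.

Buyers gain £60 per unit; sellers gain £8 per unit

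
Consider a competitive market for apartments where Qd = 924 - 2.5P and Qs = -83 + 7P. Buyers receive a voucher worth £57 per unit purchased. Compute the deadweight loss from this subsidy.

Pre-subsidy: 924 - 2.5P = -83 + 7P gives P* = 106, Q* = 659.
With the rebate, buyers effectively pay Pb = Ps − 57, where Ps is the price sellers receive.
Demand in terms of Ps becomes Qd = 924 − 2.5(Ps − 57) = 1066.5 - 2.5Ps. Setting this equal to supply: 1066.5 - 2.5Ps = -83 + 7Ps, so Ps = 121.
Buyers pay Pb = 121 − 57 = 64; Q' = -83 + 7·121 = 764.
The subsidy expands output by 764 − 659 = 105 past the efficient level; on those units the gap between marginal cost and willingness to pay runs from 0 up to 57.
DWL = ½ × 57 × 105 = 2992.5.

Deadweight loss = £2992.5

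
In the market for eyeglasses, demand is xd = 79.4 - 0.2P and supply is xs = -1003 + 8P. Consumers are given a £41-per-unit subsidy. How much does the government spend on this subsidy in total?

Government cost = £2501

Pre-subsidy: 79.4 - 0.2P = -1003 + 8P gives P* = 132, x* = 53.
With the rebate, buyers effectively pay Pb = Ps − 41, where Ps is the price sellers receive.
Demand in terms of Ps becomes xd = 79.4 − 0.2(Ps − 41) = 87.6 - 0.2Ps. Setting this equal to supply: 87.6 - 0.2Ps = -1003 + 8Ps, so Ps = 133.
Buyers pay Pb = 133 − 41 = 92; x' = -1003 + 8·133 = 61.
Government outlay = subsidy × quantity = 41 × 61 = 2501.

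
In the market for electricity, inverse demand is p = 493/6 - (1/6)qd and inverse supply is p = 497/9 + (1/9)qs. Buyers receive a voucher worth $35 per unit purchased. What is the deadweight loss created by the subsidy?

Pre-subsidy: 493/6 - (1/6)q = 497/9 + (1/9)q gives q* = 97 and p* = 66.
With the rebate, buyers effectively pay pb = ps − 35, where ps is the price sellers receive.
On the curves, pb = 493/6 - (1/6)q and ps = 497/9 + (1/9)q; the wedge ps − pb = 35 gives 497/9 + (1/9)q − (493/6 - (1/6)q) = 35, so q' = 223.
Then pb = 493/6 − (1/6)·223 = 45 and ps = 497/9 + (1/9)·223 = 80.
The subsidy expands output by 223 − 97 = 126 past the efficient level; on those units the gap between marginal cost and willingness to pay runs from 0 up to 35.
DWL = ½ × 35 × 126 = 2205.

Deadweight loss = $2205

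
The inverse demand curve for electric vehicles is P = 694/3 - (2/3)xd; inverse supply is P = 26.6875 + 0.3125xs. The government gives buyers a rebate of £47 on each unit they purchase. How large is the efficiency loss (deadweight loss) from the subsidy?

Pre-subsidy: 694/3 - (2/3)x = 26.6875 + 0.3125x gives x* = 209 and P* = 92.
With the rebate, buyers effectively pay Pb = Ps − 47, where Ps is the price sellers receive.
On the curves, Pb = 694/3 - (2/3)x and Ps = 26.6875 + 0.3125x; the wedge Ps − Pb = 47 gives 26.6875 + 0.3125x − (694/3 - (2/3)x) = 47, so x' = 257.
Then Pb = 694/3 − (2/3)·257 = 60 and Ps = 26.6875 + 0.3125·257 = 107.
The subsidy expands output by 257 − 209 = 48 past the efficient level; on those units the gap between marginal cost and willingness to pay runs from 0 up to 47.
DWL = ½ × 47 × 48 = 1128.

Deadweight loss = £1128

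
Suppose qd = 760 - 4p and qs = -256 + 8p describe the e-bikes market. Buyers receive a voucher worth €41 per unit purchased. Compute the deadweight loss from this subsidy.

Deadweight loss = 6724/3

Pre-subsidy: 760 - 4p = -256 + 8p gives p* = 254/3, q* = 1264/3.
With the rebate, buyers effectively pay pb = ps − 41, where ps is the price sellers receive.
Demand in terms of ps becomes qd = 760 − 4(ps − 41) = 924 - 4ps. Setting this equal to supply: 924 - 4ps = -256 + 8ps, so ps = 295/3.
Buyers pay pb = 295/3 − 41 = 172/3; q' = -256 + 8·(295/3) = 1592/3.
The subsidy expands output by 1592/3 − 1264/3 = 328/3 past the efficient level; on those units the gap between marginal cost and willingness to pay runs from 0 up to 41.
DWL = ½ × 41 × 328/3 = 6724/3.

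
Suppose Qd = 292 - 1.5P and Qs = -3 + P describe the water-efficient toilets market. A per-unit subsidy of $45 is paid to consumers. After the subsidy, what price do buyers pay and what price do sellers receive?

Buyers pay $100; sellers receive $145

Pre-subsidy: 292 - 1.5P = -3 + P gives P* = 118, Q* = 115.
With the rebate, buyers effectively pay Pb = Ps − 45, where Ps is the price sellers receive.
Demand in terms of Ps becomes Qd = 292 − 1.5(Ps − 45) = 359.5 - 1.5Ps. Setting this equal to supply: 359.5 - 1.5Ps = -3 + Ps, so Ps = 145.
Buyers pay Pb = 145 − 45 = 100; Q' = -3 + 1·145 = 142.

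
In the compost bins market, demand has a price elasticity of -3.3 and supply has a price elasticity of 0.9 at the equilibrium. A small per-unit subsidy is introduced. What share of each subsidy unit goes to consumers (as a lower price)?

Consumer share = 3/14

For a small subsidy around the equilibrium, the benefit split depends on the relative slopes, which at a point are proportional to the elasticities.
Buyer share = εs/(εs + |εd|) = 0.9/(0.9 + 3.3) = 3/14; seller share = |εd|/(εs + |εd|) = 11/14.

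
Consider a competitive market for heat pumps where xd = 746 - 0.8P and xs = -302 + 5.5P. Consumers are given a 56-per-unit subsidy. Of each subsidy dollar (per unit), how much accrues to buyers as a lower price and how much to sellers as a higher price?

Buyers gain 440/9 per unit; sellers gain 64/9 per unit

Pre-subsidy: 746 - 0.8P = -302 + 5.5P gives P* = 10480/63, x* = 38614/63.
With the rebate, buyers effectively pay Pb = Ps − 56, where Ps is the price sellers receive.
Demand in terms of Ps becomes xd = 746 − 0.8(Ps − 56) = 790.8 - 0.8Ps. Setting this equal to supply: 790.8 - 0.8Ps = -302 + 5.5Ps, so Ps = 10928/63.
Buyers pay Pb = 10928/63 − 56 = 7400/63; x' = -302 + 5.5·(10928/63) = 41078/63.
Buyers' price falls by P* − Pb = 10480/63 − 7400/63 = 440/9; sellers' price rises by Ps − P* = 10928/63 − 10480/63 = 64/9.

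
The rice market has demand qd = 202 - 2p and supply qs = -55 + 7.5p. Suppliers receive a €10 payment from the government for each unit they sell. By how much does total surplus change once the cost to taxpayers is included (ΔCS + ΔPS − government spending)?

Pre-subsidy: 202 - 2p = -55 + 7.5p gives p* = 514/19, q* = 2810/19.
With the subsidy, sellers receive ps = pb + 10 for each unit, where pb is the price buyers pay.
Supply in terms of pb becomes qs = -55 + 7.5(pb + 10) = 20 + 7.5pb. Setting this equal to demand: 202 - 2pb = 20 + 7.5pb, so pb = 364/19.
Sellers receive ps = 364/19 + 10 = 554/19; q' = 202 − 2·(364/19) = 3110/19.
ΔCS = ½(2810/19 + 3110/19)(514/19 − 364/19) = 444000/361; ΔPS = ½(2810/19 + 3110/19)(554/19 − 514/19) = 118400/361.
Government spending = 10 × 3110/19 = 31100/19.
Net change = 444000/361 + 118400/361 − 31100/19 = -1500/19. The loss equals the DWL triangle ½·10·300/19.

Net change in total surplus = -1500/19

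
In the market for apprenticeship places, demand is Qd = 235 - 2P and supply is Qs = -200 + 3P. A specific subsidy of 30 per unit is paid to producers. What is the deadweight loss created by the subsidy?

Pre-subsidy: 235 - 2P = -200 + 3P gives P* = 87, Q* = 61.
With the subsidy, sellers receive Ps = Pb + 30 for each unit, where Pb is the price buyers pay.
Supply in terms of Pb becomes Qs = -200 + 3(Pb + 30) = -110 + 3Pb. Setting this equal to demand: 235 - 2Pb = -110 + 3Pb, so Pb = 69.
Sellers receive Ps = 69 + 30 = 99; Q' = 235 − 2·69 = 97.
The subsidy expands output by 97 − 61 = 36 past the efficient level; on those units the gap between marginal cost and willingness to pay runs from 0 up to 30.
DWL = ½ × 30 × 36 = 540.

Deadweight loss = 540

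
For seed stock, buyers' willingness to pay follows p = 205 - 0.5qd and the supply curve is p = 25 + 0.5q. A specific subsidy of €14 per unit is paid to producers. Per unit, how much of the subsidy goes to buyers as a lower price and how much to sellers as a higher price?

Pre-subsidy: 205 - 0.5q = 25 + 0.5q gives q* = 180 and p* = 115.
With the subsidy, sellers receive ps = pb + 14 for each unit, where pb is the price buyers pay.
On the curves, pb = 205 - 0.5q and ps = 25 + 0.5q; the wedge ps − pb = 14 gives 25 + 0.5q − (205 - 0.5q) = 14, so q' = 194.
Then pb = 205 − 0.5·194 = 108 and ps = 25 + 0.5·194 = 122.
Buyers' price falls by p* − pb = 115 − 108 = 7; sellers' price rises by ps − p* = 122 − 115 = 7.

Buyers gain €7 per unit; sellers gain €7 per unit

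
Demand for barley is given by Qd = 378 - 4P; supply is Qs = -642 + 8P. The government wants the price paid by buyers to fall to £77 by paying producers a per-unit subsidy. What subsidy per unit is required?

Required subsidy s = £12 per unit

At a buyer price of 77, quantity demanded is 378 − 4·77 = 70.
Sellers supply 70 only when they receive Ps with -642 + 8·Ps = 70, i.e. Ps = 89.
s = Ps − Pb = 89 − 77 = 12.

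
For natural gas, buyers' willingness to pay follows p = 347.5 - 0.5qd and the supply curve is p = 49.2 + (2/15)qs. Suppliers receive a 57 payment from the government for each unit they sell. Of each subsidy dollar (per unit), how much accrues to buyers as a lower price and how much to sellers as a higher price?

Buyers gain 45 per unit; sellers gain 12 per unit

Pre-subsidy: 347.5 - 0.5q = 49.2 + (2/15)q gives q* = 471 and p* = 112.
With the subsidy, sellers receive ps = pb + 57 for each unit, where pb is the price buyers pay.
On the curves, pb = 347.5 - 0.5q and ps = 49.2 + (2/15)q; the wedge ps − pb = 57 gives 49.2 + (2/15)q − (347.5 - 0.5q) = 57, so q' = 561.
Then pb = 347.5 − 0.5·561 = 67 and ps = 49.2 + (2/15)·561 = 124.
Buyers' price falls by p* − pb = 112 − 67 = 45; sellers' price rises by ps − p* = 124 − 112 = 12.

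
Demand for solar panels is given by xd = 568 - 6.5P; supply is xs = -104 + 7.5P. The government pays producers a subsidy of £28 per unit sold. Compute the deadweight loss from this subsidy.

Pre-subsidy: 568 - 6.5P = -104 + 7.5P gives P* = 48, x* = 256.
With the subsidy, sellers receive Ps = Pb + 28 for each unit, where Pb is the price buyers pay.
Supply in terms of Pb becomes xs = -104 + 7.5(Pb + 28) = 106 + 7.5Pb. Setting this equal to demand: 568 - 6.5Pb = 106 + 7.5Pb, so Pb = 33.
Sellers receive Ps = 33 + 28 = 61; x' = 568 − 6.5·33 = 353.5.
The subsidy expands output by 353.5 − 256 = 97.5 past the efficient level; on those units the gap between marginal cost and willingness to pay runs from 0 up to 28.
DWL = ½ × 28 × 97.5 = 1365.

Deadweight loss = £1365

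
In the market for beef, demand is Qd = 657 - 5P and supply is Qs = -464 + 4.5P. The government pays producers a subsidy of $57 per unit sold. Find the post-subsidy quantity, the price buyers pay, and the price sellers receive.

Q' = 202; buyers pay $91; sellers receive $148

Pre-subsidy: 657 - 5P = -464 + 4.5P gives P* = 118, Q* = 67.
With the subsidy, sellers receive Ps = Pb + 57 for each unit, where Pb is the price buyers pay.
Supply in terms of Pb becomes Qs = -464 + 4.5(Pb + 57) = -207.5 + 4.5Pb. Setting this equal to demand: 657 - 5Pb = -207.5 + 4.5Pb, so Pb = 91.
Sellers receive Ps = 91 + 57 = 148; Q' = 657 − 5·91 = 202.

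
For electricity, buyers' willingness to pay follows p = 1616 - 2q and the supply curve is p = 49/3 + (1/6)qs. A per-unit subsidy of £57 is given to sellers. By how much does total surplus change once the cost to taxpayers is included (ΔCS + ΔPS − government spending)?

Net change in total surplus = -9747/13

Pre-subsidy: 1616 - 2q = 49/3 + (1/6)q gives q* = 9598/13 and p* = 1812/13.
With the subsidy, sellers receive ps = pb + 57 for each unit, where pb is the price buyers pay.
On the curves, pb = 1616 - 2q and ps = 49/3 + (1/6)q; the wedge ps − pb = 57 gives 49/3 + (1/6)q − (1616 - 2q) = 57, so q' = 9940/13.
Then pb = 1616 − 2·(9940/13) = 1128/13 and ps = 49/3 + (1/6)·(9940/13) = 1869/13.
ΔCS = ½(9598/13 + 9940/13)(1812/13 − 1128/13) = 6681996/169; ΔPS = ½(9598/13 + 9940/13)(1869/13 − 1812/13) = 556833/169.
Government spending = 57 × 9940/13 = 566580/13.
Net change = 6681996/169 + 556833/169 − 566580/13 = -9747/13. The loss equals the DWL triangle ½·57·342/13.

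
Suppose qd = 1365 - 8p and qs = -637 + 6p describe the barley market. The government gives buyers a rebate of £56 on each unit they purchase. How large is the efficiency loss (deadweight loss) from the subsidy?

Pre-subsidy: 1365 - 8p = -637 + 6p gives p* = 143, q* = 221.
With the rebate, buyers effectively pay pb = ps − 56, where ps is the price sellers receive.
Demand in terms of ps becomes qd = 1365 − 8(ps − 56) = 1813 - 8ps. Setting this equal to supply: 1813 - 8ps = -637 + 6ps, so ps = 175.
Buyers pay pb = 175 − 56 = 119; q' = -637 + 6·175 = 413.
The subsidy expands output by 413 − 221 = 192 past the efficient level; on those units the gap between marginal cost and willingness to pay runs from 0 up to 56.
DWL = ½ × 56 × 192 = 5376.

Deadweight loss = £5376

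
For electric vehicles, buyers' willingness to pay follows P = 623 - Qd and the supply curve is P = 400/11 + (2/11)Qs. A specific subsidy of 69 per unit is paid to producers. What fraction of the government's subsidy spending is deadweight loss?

DWL / government spending = 253/4808

Pre-subsidy: 623 - Q = 400/11 + (2/11)Q gives Q* = 6453/13 and P* = 1646/13.
With the subsidy, sellers receive Ps = Pb + 69 for each unit, where Pb is the price buyers pay.
On the curves, Pb = 623 - Q and Ps = 400/11 + (2/11)Q; the wedge Ps − Pb = 69 gives 400/11 + (2/11)Q − (623 - Q) = 69, so Q' = 7212/13.
Then Pb = 623 − 1·(7212/13) = 887/13 and Ps = 400/11 + (2/11)·(7212/13) = 1784/13.
ΔCS = ½(6453/13 + 7212/13)(1646/13 − 887/13) = 10371735/338; ΔPS = ½(6453/13 + 7212/13)(1784/13 − 1646/13) = 942885/169.
Government spending = 69 × 7212/13 = 497628/13.
DWL = ½ × 69 × (7212/13 − 6453/13) = 52371/26; fraction = (52371/26) / (497628/13) = 253/4808.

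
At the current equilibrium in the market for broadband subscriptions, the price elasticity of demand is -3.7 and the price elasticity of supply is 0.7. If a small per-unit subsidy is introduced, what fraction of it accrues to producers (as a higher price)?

For a small subsidy around the equilibrium, the benefit split depends on the relative slopes, which at a point are proportional to the elasticities.
Buyer share = εs/(εs + |εd|) = 0.7/(0.7 + 3.7) = 7/44; seller share = |εd|/(εs + |εd|) = 37/44.
So producers capture 37/44 of the subsidy.

Producer share = 37/44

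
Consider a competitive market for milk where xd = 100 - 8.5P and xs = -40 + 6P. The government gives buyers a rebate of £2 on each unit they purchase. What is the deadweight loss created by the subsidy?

Pre-subsidy: 100 - 8.5P = -40 + 6P gives P* = 280/29, x* = 520/29.
With the rebate, buyers effectively pay Pb = Ps − 2, where Ps is the price sellers receive.
Demand in terms of Ps becomes xd = 100 − 8.5(Ps − 2) = 117 - 8.5Ps. Setting this equal to supply: 117 - 8.5Ps = -40 + 6Ps, so Ps = 314/29.
Buyers pay Pb = 314/29 − 2 = 256/29; x' = -40 + 6·(314/29) = 724/29.
The subsidy expands output by 724/29 − 520/29 = 204/29 past the efficient level; on those units the gap between marginal cost and willingness to pay runs from 0 up to 2.
DWL = ½ × 2 × 204/29 = 204/29.

Deadweight loss = 204/29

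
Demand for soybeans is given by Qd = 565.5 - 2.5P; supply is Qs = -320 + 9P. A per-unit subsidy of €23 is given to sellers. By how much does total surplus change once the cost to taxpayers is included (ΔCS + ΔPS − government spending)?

Pre-subsidy: 565.5 - 2.5P = -320 + 9P gives P* = 77, Q* = 373.
With the subsidy, sellers receive Ps = Pb + 23 for each unit, where Pb is the price buyers pay.
Supply in terms of Pb becomes Qs = -320 + 9(Pb + 23) = -113 + 9Pb. Setting this equal to demand: 565.5 - 2.5Pb = -113 + 9Pb, so Pb = 59.
Sellers receive Ps = 59 + 23 = 82; Q' = 565.5 − 2.5·59 = 418.
ΔCS = ½(373 + 418)(77 − 59) = 7119; ΔPS = ½(373 + 418)(82 − 77) = 1977.5.
Government spending = 23 × 418 = 9614.
Net change = 7119 + 1977.5 − 9614 = -517.5. The loss equals the DWL triangle ½·23·45.

Net change in total surplus = -€517.5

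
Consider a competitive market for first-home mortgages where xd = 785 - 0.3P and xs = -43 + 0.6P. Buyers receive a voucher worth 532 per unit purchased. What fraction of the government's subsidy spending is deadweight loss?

Pre-subsidy: 785 - 0.3P = -43 + 0.6P gives P* = 920, x* = 509.
With the rebate, buyers effectively pay Pb = Ps − 532, where Ps is the price sellers receive.
Demand in terms of Ps becomes xd = 785 − 0.3(Ps − 532) = 944.6 - 0.3Ps. Setting this equal to supply: 944.6 - 0.3Ps = -43 + 0.6Ps, so Ps = 3292/3.
Buyers pay Pb = 3292/3 − 532 = 1696/3; x' = -43 + 0.6·(3292/3) = 615.4.
ΔCS = ½(509 + 615.4)(920 − 1696/3) = 199393.6; ΔPS = ½(509 + 615.4)(3292/3 − 920) = 99696.8.
Government spending = 532 × 615.4 = 327392.8.
DWL = ½ × 532 × (615.4 − 509) = 28302.4; fraction = 28302.4 / 327392.8 = 266/3077.

DWL / government spending = 266/3077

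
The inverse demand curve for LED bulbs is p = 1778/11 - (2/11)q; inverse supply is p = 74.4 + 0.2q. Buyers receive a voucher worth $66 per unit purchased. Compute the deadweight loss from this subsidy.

Pre-subsidy: 1778/11 - (2/11)q = 74.4 + 0.2q gives q* = 4798/21 and p* = 2522/21.
With the rebate, buyers effectively pay pb = ps − 66, where ps is the price sellers receive.
On the curves, pb = 1778/11 - (2/11)q and ps = 74.4 + 0.2q; the wedge ps − pb = 66 gives 74.4 + 0.2q − (1778/11 - (2/11)q) = 66, so q' = 1204/3.
Then pb = 1778/11 − (2/11)·(1204/3) = 266/3 and ps = 74.4 + 0.2·(1204/3) = 464/3.
The subsidy expands output by 1204/3 − 4798/21 = 1210/7 past the efficient level; on those units the gap between marginal cost and willingness to pay runs from 0 up to 66.
DWL = ½ × 66 × 1210/7 = 39930/7.

Deadweight loss = 39930/7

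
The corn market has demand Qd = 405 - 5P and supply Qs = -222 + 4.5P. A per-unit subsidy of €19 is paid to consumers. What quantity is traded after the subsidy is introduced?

Pre-subsidy: 405 - 5P = -222 + 4.5P gives P* = 66, Q* = 75.
With the rebate, buyers effectively pay Pb = Ps − 19, where Ps is the price sellers receive.
Demand in terms of Ps becomes Qd = 405 − 5(Ps − 19) = 500 - 5Ps. Setting this equal to supply: 500 - 5Ps = -222 + 4.5Ps, so Ps = 76.
Buyers pay Pb = 76 − 19 = 57; Q' = -222 + 4.5·76 = 120.

Q' = 120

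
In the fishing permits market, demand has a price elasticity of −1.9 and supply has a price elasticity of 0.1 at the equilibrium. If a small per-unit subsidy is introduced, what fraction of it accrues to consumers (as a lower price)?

Consumer share = 0.05

For a small subsidy around the equilibrium, the benefit split depends on the relative slopes, which at a point are proportional to the elasticities.
Buyer share = εs/(εs + |εd|) = 0.1/(0.1 + 1.9) = 0.05; seller share = |εd|/(εs + |εd|) = 0.95.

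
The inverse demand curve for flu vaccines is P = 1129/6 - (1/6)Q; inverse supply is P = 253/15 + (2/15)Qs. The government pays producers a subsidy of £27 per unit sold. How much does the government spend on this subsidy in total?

Government cost = £17847

Pre-subsidy: 1129/6 - (1/6)Q = 253/15 + (2/15)Q gives Q* = 571 and P* = 93.
With the subsidy, sellers receive Ps = Pb + 27 for each unit, where Pb is the price buyers pay.
On the curves, Pb = 1129/6 - (1/6)Q and Ps = 253/15 + (2/15)Q; the wedge Ps − Pb = 27 gives 253/15 + (2/15)Q − (1129/6 - (1/6)Q) = 27, so Q' = 661.
Then Pb = 1129/6 − (1/6)·661 = 78 and Ps = 253/15 + (2/15)·661 = 105.
Government outlay = subsidy × quantity = 27 × 661 = 17847.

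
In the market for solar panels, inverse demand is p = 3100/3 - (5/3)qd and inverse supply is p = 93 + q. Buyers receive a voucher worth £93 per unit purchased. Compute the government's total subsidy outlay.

Government cost = £36037.5

Pre-subsidy: 3100/3 - (5/3)q = 93 + q gives q* = 352.625 and p* = 445.625.
With the rebate, buyers effectively pay pb = ps − 93, where ps is the price sellers receive.
On the curves, pb = 3100/3 - (5/3)q and ps = 93 + q; the wedge ps − pb = 93 gives 93 + q − (3100/3 - (5/3)q) = 93, so q' = 387.5.
Then pb = 3100/3 − (5/3)·387.5 = 387.5 and ps = 93 + 1·387.5 = 480.5.
Government outlay = subsidy × quantity = 93 × 387.5 = 36037.5.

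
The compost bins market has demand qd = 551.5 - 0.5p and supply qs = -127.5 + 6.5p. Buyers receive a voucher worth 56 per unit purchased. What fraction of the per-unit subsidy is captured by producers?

Pre-subsidy: 551.5 - 0.5p = -127.5 + 6.5p gives p* = 97, q* = 503.
With the rebate, buyers effectively pay pb = ps − 56, where ps is the price sellers receive.
Demand in terms of ps becomes qd = 551.5 − 0.5(ps − 56) = 579.5 - 0.5ps. Setting this equal to supply: 579.5 - 0.5ps = -127.5 + 6.5ps, so ps = 101.
Buyers pay pb = 101 − 56 = 45; q' = -127.5 + 6.5·101 = 529.
Buyers' price falls by p* − pb = 97 − 45 = 52; sellers' price rises by ps − p* = 101 − 97 = 4.
So producers capture 4/56 = 1/14 of each unit of subsidy.

Producer share = 1/14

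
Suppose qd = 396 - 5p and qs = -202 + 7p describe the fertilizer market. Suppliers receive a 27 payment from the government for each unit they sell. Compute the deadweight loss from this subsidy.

Pre-subsidy: 396 - 5p = -202 + 7p gives p* = 299/6, q* = 881/6.
With the subsidy, sellers receive ps = pb + 27 for each unit, where pb is the price buyers pay.
Supply in terms of pb becomes qs = -202 + 7(pb + 27) = -13 + 7pb. Setting this equal to demand: 396 - 5pb = -13 + 7pb, so pb = 409/12.
Sellers receive ps = 409/12 + 27 = 733/12; q' = 396 − 5·(409/12) = 2707/12.
The subsidy expands output by 2707/12 − 881/6 = 78.75 past the efficient level; on those units the gap between marginal cost and willingness to pay runs from 0 up to 27.
DWL = ½ × 27 × 78.75 = 1063.125.

Deadweight loss = 1063.125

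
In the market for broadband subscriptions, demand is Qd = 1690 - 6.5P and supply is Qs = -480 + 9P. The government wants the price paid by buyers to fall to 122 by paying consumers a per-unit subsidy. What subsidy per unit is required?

At a buyer price of 122, quantity demanded is 1690 − 6.5·122 = 897.
Sellers supply 897 only when they receive Ps with -480 + 9·Ps = 897, i.e. Ps = 153.
s = Ps − Pb = 153 − 122 = 31.

Required subsidy s = 31 per unit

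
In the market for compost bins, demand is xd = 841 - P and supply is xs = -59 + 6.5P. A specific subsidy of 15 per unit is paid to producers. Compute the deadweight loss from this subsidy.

Deadweight loss = 97.5

Pre-subsidy: 841 - P = -59 + 6.5P gives P* = 120, x* = 721.
With the subsidy, sellers receive Ps = Pb + 15 for each unit, where Pb is the price buyers pay.
Supply in terms of Pb becomes xs = -59 + 6.5(Pb + 15) = 38.5 + 6.5Pb. Setting this equal to demand: 841 - Pb = 38.5 + 6.5Pb, so Pb = 107.
Sellers receive Ps = 107 + 15 = 122; x' = 841 − 1·107 = 734.
The subsidy expands output by 734 − 721 = 13 past the efficient level; on those units the gap between marginal cost and willingness to pay runs from 0 up to 15.
DWL = ½ × 15 × 13 = 97.5.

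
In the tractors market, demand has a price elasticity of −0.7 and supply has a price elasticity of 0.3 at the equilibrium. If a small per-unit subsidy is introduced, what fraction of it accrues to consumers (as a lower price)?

Consumer share = 0.3

For a small subsidy around the equilibrium, the benefit split depends on the relative slopes, which at a point are proportional to the elasticities.
Buyer share = εs/(εs + |εd|) = 0.3/(0.3 + 0.7) = 0.3; seller share = |εd|/(εs + |εd|) = 0.7.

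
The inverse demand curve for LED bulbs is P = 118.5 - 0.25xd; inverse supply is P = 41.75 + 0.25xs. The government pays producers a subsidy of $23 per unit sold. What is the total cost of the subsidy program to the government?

Pre-subsidy: 118.5 - 0.25x = 41.75 + 0.25x gives x* = 153.5 and P* = 80.125.
With the subsidy, sellers receive Ps = Pb + 23 for each unit, where Pb is the price buyers pay.
On the curves, Pb = 118.5 - 0.25x and Ps = 41.75 + 0.25x; the wedge Ps − Pb = 23 gives 41.75 + 0.25x − (118.5 - 0.25x) = 23, so x' = 199.5.
Then Pb = 118.5 − 0.25·199.5 = 68.625 and Ps = 41.75 + 0.25·199.5 = 91.625.
Government outlay = subsidy × quantity = 23 × 199.5 = 4588.5.

Government cost = $4588.5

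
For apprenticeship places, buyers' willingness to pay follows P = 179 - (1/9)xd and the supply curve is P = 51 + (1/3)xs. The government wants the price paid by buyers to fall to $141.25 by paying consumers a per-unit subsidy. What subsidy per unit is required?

Required subsidy s = $23 per unit

At a buyer price of 141.25, quantity demanded is 1611 − 9·141.25 = 339.75.
Sellers supply 339.75 only when they receive Ps = 51 + (1/3)·339.75 = 164.25.
s = Ps − Pb = 164.25 − 141.25 = 23.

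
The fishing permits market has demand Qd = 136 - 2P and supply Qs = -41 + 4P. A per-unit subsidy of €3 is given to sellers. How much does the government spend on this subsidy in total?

Government cost = €243

Pre-subsidy: 136 - 2P = -41 + 4P gives P* = 29.5, Q* = 77.
With the subsidy, sellers receive Ps = Pb + 3 for each unit, where Pb is the price buyers pay.
Supply in terms of Pb becomes Qs = -41 + 4(Pb + 3) = -29 + 4Pb. Setting this equal to demand: 136 - 2Pb = -29 + 4Pb, so Pb = 27.5.
Sellers receive Ps = 27.5 + 3 = 30.5; Q' = 136 − 2·27.5 = 81.
Government outlay = subsidy × quantity = 3 × 81 = 243.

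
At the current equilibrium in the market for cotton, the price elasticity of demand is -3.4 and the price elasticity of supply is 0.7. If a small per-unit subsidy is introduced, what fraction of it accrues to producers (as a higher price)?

Producer share = 34/41

For a small subsidy around the equilibrium, the benefit split depends on the relative slopes, which at a point are proportional to the elasticities.
Buyer share = εs/(εs + |εd|) = 0.7/(0.7 + 3.4) = 7/41; seller share = |εd|/(εs + |εd|) = 34/41.
So producers capture 34/41 of the subsidy.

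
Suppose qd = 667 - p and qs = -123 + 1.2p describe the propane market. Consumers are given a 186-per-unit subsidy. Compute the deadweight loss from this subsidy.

Deadweight loss = 103788/11

Pre-subsidy: 667 - p = -123 + 1.2p gives p* = 3950/11, q* = 3387/11.
With the rebate, buyers effectively pay pb = ps − 186, where ps is the price sellers receive.
Demand in terms of ps becomes qd = 667 − 1(ps − 186) = 853 - ps. Setting this equal to supply: 853 - ps = -123 + 1.2ps, so ps = 4880/11.
Buyers pay pb = 4880/11 − 186 = 2834/11; q' = -123 + 1.2·(4880/11) = 4503/11.
The subsidy expands output by 4503/11 − 3387/11 = 1116/11 past the efficient level; on those units the gap between marginal cost and willingness to pay runs from 0 up to 186.
DWL = ½ × 186 × 1116/11 = 103788/11.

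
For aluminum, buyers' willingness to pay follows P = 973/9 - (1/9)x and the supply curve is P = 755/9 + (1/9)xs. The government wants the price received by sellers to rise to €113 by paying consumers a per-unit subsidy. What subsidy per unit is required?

Required subsidy s = €34 per unit

At a seller price of 113, quantity supplied is -755 + 9·113 = 262.
Buyers absorb 262 only when they pay Pb = 973/9 − (1/9)·262 = 79.
s = Ps − Pb = 113 − 79 = 34.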